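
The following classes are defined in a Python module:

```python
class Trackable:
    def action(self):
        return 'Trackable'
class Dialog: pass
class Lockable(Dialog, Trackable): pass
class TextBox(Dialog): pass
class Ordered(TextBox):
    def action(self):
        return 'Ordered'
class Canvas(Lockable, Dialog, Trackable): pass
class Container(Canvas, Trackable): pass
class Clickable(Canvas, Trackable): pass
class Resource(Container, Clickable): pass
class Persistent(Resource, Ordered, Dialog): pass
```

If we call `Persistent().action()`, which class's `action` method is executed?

Ordered

L[Persistent] = Persistent + merge(L[Resource], L[Ordered], L[Dialog], [Resource Ordered Dialog])
  take Resource:  [Resource Container Clickable Canvas Lockable Dialog Trackable object] + [Ordered TextBox Dialog object] + [Dialog object] + [Resource Ordered Dialog]
  take Container:  [Container Clickable Canvas Lockable Dialog Trackable object] + [Ordered TextBox Dialog object] + [Dialog object] + [Ordered Dialog]
  take Clickable:  [Clickable Canvas Lockable Dialog Trackable object] + [Ordered TextBox Dialog object] + [Dialog object] + [Ordered Dialog]
  take Canvas:  [Canvas Lockable Dialog Trackable object] + [Ordered TextBox Dialog object] + [Dialog object] + [Ordered Dialog]
  take Lockable:  [Lockable Dialog Trackable object] + [Ordered TextBox Dialog object] + [Dialog object] + [Ordered Dialog]
  take Ordered:  [Dialog Trackable object] + [Ordered TextBox Dialog object] + [Dialog object] + [Ordered Dialog]
  take TextBox:  [Dialog Trackable object] + [TextBox Dialog object] + [Dialog object] + [Dialog]
  take Dialog:  [Dialog Trackable object] + [Dialog object] + [Dialog object] + [Dialog]
  take Trackable:  [Trackable object] + [object] + [object]
  take object:  [object] + [object] + [object]
MRO: Persistent Resource Container Clickable Canvas Lockable Ordered TextBox Dialog Trackable object
action is defined in: Ordered, Trackable. First along the MRO is Ordered.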